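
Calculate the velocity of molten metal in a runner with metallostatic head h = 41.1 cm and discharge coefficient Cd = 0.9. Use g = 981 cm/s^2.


Formula: v = Cd * sqrt(2 * g * h)  (Torricelli with discharge coefficient)
2*g*h = 2 * 981 * 41.1 = 80638.2 cm^2/s^2
sqrt(80638.2) = 283.96866 cm/s
v = 0.9 * 283.96866 = 255.5718 cm/s

255.5718 cm/s


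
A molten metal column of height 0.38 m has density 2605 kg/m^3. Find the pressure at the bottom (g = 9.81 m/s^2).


Formula: P = rho * g * h
rho * g = 2605 * 9.81 = 25555.05 N/m^3
P = 25555.05 * 0.38 = 9710.9190 Pa


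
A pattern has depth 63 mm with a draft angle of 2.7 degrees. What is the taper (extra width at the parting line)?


Formula: taper = depth * tan(draft_angle)
tan(2.7 deg) = 0.0471588
taper = 63 mm * 0.0471588 = 2.9710 mm


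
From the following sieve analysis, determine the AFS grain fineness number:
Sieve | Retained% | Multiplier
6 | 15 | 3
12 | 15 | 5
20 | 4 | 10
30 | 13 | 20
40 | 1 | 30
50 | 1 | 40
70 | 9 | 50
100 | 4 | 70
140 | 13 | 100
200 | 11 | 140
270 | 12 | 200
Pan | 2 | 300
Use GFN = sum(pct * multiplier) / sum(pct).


Formula: GFN = sum(pct * multiplier) / sum(pct)
sum(pct * multiplier) = 7060
sum(pct) = 100
GFN = 7060 / 100 = 70.60


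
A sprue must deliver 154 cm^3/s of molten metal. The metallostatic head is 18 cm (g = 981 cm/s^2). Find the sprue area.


Formula: v = sqrt(2*g*h), A = Q/v
Velocity: v = sqrt(2 * 981 * 18) = sqrt(35316) = 187.9255 cm/s
Sprue area: A = Q / v = 154 / 187.9255 = 0.8195 cm^2

Answer: 0.8195 cm^2


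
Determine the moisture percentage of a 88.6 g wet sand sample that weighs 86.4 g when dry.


Formula: MC = (W_wet - W_dry) / W_wet * 100
Water mass = 88.6 - 86.4 = 2.2 g
MC = 2.2 / 88.6 * 100 = 2.4831%

2.4831%


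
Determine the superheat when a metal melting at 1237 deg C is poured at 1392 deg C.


Formula: Superheat = T_pour - T_melt
Superheat = 1392 - 1237 = 155 deg C

Answer: 155 deg C


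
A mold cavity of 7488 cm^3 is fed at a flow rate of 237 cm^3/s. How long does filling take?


Formula: t_fill = V_mold / Q_flow
t = 7488 cm^3 / 237 cm^3/s = 31.5949 s

Answer: 31.5949 s


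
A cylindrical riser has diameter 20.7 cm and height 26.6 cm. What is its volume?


Formula: V = pi * (D/2)^2 * H  (cylinder volume)
Radius = D/2 = 20.7/2 = 10.35 cm
V = pi * 10.35^2 * 26.6 = 8951.8379 cm^3

Final answer: 8951.8379 cm^3


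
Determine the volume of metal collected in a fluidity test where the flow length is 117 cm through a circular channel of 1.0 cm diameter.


Formula: V = pi * (d/2)^2 * L  (cylinder volume)
Radius = 1.0/2 = 0.5 cm
V = pi * 0.5^2 * 117 = 91.8916 cm^3

Final answer: 91.8916 cm^3


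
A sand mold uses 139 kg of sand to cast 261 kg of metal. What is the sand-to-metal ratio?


Formula: Sand-to-Metal Ratio = W_sand / W_metal
Ratio = 139 kg / 261 kg = 0.5326

Answer: 0.5326


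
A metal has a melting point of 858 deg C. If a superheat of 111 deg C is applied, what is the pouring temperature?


Formula: T_pour = T_melt + Superheat
T_pour = 858 + 111 = 969 deg C

Final answer: 969 deg C


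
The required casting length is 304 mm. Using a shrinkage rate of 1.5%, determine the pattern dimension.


Formula: L_pattern = L_casting * (1 + shrinkage_rate/100)
Shrinkage factor = 1 + 1.5/100 = 1.015
L_pattern = 304 mm * 1.015 = 308.5600 mm


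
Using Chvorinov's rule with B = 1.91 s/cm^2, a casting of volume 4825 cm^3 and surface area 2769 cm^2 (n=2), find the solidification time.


Formula: t_s = B * (V/A)^n  (Chvorinov's rule, n=2)
Modulus M = V/A = 4825/2769 = 1.742506 cm
M^2 = 1.742506^2 = 3.036327 cm^2
t_s = 1.91 * 3.036327 = 5.7994 s

Answer: 5.7994 s


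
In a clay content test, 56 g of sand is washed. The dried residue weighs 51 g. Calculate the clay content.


Formula: Clay% = (W_total - W_washed) / W_total * 100
Clay mass = 56 - 51 = 5 g
Clay% = 5 / 56 * 100 = 8.9286%

Final answer: 8.9286%


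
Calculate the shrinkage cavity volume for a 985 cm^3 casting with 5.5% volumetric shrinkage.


Formula: V_shrink = V_casting * shrinkage_pct / 100
V_shrink = 985 cm^3 * 5.5 / 100 = 54.1750 cm^3

Answer: 54.1750 cm^3


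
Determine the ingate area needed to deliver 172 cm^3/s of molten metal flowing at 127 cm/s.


Formula: A_ingate = Q / v  (continuity equation)
A = 172 cm^3/s / 127 cm/s = 1.3543 cm^2

Answer: 1.3543 cm^2


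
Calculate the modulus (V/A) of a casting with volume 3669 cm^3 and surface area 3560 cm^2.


Formula: Casting Modulus M = V / A
M = 3669 cm^3 / 3560 cm^2 = 1.0306 cm

1.0306 cm


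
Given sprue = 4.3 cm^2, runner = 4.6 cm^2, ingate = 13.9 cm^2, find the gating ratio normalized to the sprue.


Sprue:Runner:Ingate = 1 : 4.6/4.3 : 13.9/4.3 = 1:1.07:3.23

Final answer: 1:1.07:3.23


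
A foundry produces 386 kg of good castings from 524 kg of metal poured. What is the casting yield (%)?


Formula: Casting Yield = (W_good / W_total) * 100
Yield = (386 kg / 524 kg) * 100 = 73.6641%

Answer: 73.6641%


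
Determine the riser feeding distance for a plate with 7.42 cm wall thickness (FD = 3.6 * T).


Formula: FD = 3.6 * T  (riser feeding-distance rule)
FD = 3.6 * 7.42 cm = 26.7120 cm

Final answer: 26.7120 cm


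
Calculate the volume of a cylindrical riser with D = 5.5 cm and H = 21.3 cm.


Formula: V = pi * (D/2)^2 * H  (cylinder volume)
Radius = D/2 = 5.5/2 = 2.75 cm
V = pi * 2.75^2 * 21.3 = 506.0517 cm^3


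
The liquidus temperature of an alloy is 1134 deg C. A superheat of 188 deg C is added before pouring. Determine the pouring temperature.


Formula: T_pour = T_melt + Superheat
T_pour = 1134 + 188 = 1322 deg C

Answer: 1322 deg C


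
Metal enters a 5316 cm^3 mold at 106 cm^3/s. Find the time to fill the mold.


Formula: t_fill = V_mold / Q_flow
t = 5316 cm^3 / 106 cm^3/s = 50.1509 s


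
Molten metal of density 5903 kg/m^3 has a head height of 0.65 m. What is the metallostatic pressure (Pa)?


Formula: P = rho * g * h
rho * g = 5903 * 9.81 = 57908.43 N/m^3
P = 57908.43 * 0.65 = 37640.4795 Pa

37640.4795 Pa


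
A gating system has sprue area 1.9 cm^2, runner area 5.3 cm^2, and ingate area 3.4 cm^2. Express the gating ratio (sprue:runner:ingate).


Sprue:Runner:Ingate = 1 : 5.3/1.9 : 3.4/1.9 = 1:2.79:1.79

Answer: 1:2.79:1.79


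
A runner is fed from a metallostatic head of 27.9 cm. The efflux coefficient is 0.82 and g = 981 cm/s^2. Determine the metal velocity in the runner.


Formula: v = Cd * sqrt(2 * g * h)  (Torricelli with discharge coefficient)
2*g*h = 2 * 981 * 27.9 = 54739.8 cm^2/s^2
sqrt(54739.8) = 233.96538 cm/s
v = 0.82 * 233.96538 = 191.8516 cm/s


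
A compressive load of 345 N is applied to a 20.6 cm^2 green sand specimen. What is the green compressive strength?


Formula: Compressive Strength = Force / Area
Strength = 345 N / 20.6 cm^2 = 16.7476 N/cm^2

16.7476 N/cm^2


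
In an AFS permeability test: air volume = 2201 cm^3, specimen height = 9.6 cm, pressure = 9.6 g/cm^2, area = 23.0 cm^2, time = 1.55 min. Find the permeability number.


Formula: Permeability Number P = (V * H) / (p * A * t)
Numerator: V * H = 2201 * 9.6 = 21129.6
Denominator: p * A * t = 9.6 * 23.0 * 1.55 = 342.24
P = 21129.6 / 342.24 = 61.7391


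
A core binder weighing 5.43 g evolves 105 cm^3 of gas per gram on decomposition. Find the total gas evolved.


Formula: V_gas = W_binder * gas_evolution_rate
V = 5.43 g * 105 cm^3/g = 570.1500 cm^3

Final answer: 570.1500 cm^3


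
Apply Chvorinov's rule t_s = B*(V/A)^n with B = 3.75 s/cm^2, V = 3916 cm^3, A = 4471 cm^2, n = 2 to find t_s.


Formula: t_s = B * (V/A)^n  (Chvorinov's rule, n=2)
Modulus M = V/A = 3916/4471 = 0.875867 cm
M^2 = 0.875867^2 = 0.767143 cm^2
t_s = 3.75 * 0.767143 = 2.8768 s

2.8768 s


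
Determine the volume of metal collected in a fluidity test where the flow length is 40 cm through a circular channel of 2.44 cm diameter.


Formula: V = pi * (d/2)^2 * L  (cylinder volume)
Radius = 2.44/2 = 1.22 cm
V = pi * 1.22^2 * 40 = 187.0379 cm^3


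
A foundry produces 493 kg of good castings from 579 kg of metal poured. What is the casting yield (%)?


Formula: Casting Yield = (W_good / W_total) * 100
Yield = (493 kg / 579 kg) * 100 = 85.1468%


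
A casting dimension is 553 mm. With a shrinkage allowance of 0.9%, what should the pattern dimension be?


Formula: L_pattern = L_casting * (1 + shrinkage_rate/100)
Shrinkage factor = 1 + 0.9/100 = 1.009
L_pattern = 553 mm * 1.009 = 557.9770 mm

Answer: 557.9770 mm


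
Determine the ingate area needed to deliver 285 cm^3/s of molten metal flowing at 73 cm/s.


Formula: A_ingate = Q / v  (continuity equation)
A = 285 cm^3/s / 73 cm/s = 3.9041 cm^2

3.9041 cm^2


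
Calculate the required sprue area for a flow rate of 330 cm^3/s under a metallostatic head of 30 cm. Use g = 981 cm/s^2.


Formula: v = sqrt(2*g*h), A = Q/v
Velocity: v = sqrt(2 * 981 * 30) = sqrt(58860) = 242.6108 cm/s
Sprue area: A = Q / v = 330 / 242.6108 = 1.3602 cm^2

Final answer: 1.3602 cm^2


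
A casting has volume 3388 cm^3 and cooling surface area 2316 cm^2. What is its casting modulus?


Formula: Casting Modulus M = V / A
M = 3388 cm^3 / 2316 cm^2 = 1.4629 cm

Final answer: 1.4629 cm


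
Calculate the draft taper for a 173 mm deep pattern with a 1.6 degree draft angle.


Formula: taper = depth * tan(draft_angle)
tan(1.6 deg) = 0.0279325
taper = 173 mm * 0.0279325 = 4.8323 mm

Final answer: 4.8323 mm


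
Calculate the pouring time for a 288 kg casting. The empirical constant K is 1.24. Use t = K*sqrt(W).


Formula: t = K * sqrt(W)
sqrt(W) = sqrt(288) = 16.97056
t = 1.24 * 16.97056 = 21.0435 s

Final answer: 21.0435 s


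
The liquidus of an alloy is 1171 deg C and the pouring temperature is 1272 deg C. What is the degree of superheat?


Formula: Superheat = T_pour - T_melt
Superheat = 1272 - 1171 = 101 deg C


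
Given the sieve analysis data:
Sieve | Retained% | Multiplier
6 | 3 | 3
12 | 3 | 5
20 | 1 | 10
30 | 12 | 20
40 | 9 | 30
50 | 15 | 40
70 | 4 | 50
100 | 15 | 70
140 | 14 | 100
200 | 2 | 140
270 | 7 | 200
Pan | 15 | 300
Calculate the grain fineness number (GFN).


Formula: GFN = sum(pct * multiplier) / sum(pct)
sum(pct * multiplier) = 9974
sum(pct) = 100
GFN = 9974 / 100 = 99.74

Final answer: 99.74


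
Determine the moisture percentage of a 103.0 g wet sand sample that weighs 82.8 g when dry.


Formula: MC = (W_wet - W_dry) / W_wet * 100
Water mass = 103.0 - 82.8 = 20.2 g
MC = 20.2 / 103.0 * 100 = 19.6117%

Final answer: 19.6117%


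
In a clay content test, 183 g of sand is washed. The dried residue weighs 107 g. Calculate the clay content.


Formula: Clay% = (W_total - W_washed) / W_total * 100
Clay mass = 183 - 107 = 76 g
Clay% = 76 / 183 * 100 = 41.5301%

Final answer: 41.5301%


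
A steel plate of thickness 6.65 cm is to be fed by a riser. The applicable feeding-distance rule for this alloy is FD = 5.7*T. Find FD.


Formula: FD = 5.7 * T  (riser feeding-distance rule)
FD = 5.7 * 6.65 cm = 37.9050 cm

Answer: 37.9050 cm


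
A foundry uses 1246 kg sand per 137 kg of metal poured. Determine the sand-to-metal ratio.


Formula: Sand-to-Metal Ratio = W_sand / W_metal
Ratio = 1246 kg / 137 kg = 9.0949

Final answer: 9.0949


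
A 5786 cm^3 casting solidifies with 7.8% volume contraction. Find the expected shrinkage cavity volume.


Formula: V_shrink = V_casting * shrinkage_pct / 100
V_shrink = 5786 cm^3 * 7.8 / 100 = 451.3080 cm^3

Answer: 451.3080 cm^3


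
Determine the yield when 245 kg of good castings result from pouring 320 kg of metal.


Formula: Casting Yield = (W_good / W_total) * 100
Yield = (245 kg / 320 kg) * 100 = 76.5625%

Final answer: 76.5625%


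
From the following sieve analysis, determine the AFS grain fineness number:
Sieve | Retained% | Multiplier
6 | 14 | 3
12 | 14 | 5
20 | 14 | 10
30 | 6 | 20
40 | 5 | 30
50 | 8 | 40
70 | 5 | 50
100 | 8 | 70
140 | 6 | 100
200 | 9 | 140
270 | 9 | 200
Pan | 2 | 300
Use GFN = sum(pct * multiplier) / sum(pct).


Formula: GFN = sum(pct * multiplier) / sum(pct)
sum(pct * multiplier) = 5912
sum(pct) = 100
GFN = 5912 / 100 = 59.12

Answer: 59.12


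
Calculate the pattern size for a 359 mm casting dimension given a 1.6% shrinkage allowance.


Formula: L_pattern = L_casting * (1 + shrinkage_rate/100)
Shrinkage factor = 1 + 1.6/100 = 1.016
L_pattern = 359 mm * 1.016 = 364.7440 mm

364.7440 mm


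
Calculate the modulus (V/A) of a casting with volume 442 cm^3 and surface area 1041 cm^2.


Formula: Casting Modulus M = V / A
M = 442 cm^3 / 1041 cm^2 = 0.4246 cm

0.4246 cm


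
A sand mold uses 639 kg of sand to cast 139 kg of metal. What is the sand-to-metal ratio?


Formula: Sand-to-Metal Ratio = W_sand / W_metal
Ratio = 639 kg / 139 kg = 4.5971


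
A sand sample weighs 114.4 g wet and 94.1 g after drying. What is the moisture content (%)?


Formula: MC = (W_wet - W_dry) / W_wet * 100
Water mass = 114.4 - 94.1 = 20.3 g
MC = 20.3 / 114.4 * 100 = 17.7448%


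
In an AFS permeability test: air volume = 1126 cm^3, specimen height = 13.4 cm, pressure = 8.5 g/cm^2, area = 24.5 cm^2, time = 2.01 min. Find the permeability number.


Formula: Permeability Number P = (V * H) / (p * A * t)
Numerator: V * H = 1126 * 13.4 = 15088.4
Denominator: p * A * t = 8.5 * 24.5 * 2.01 = 418.5825
P = 15088.4 / 418.5825 = 36.0464

Answer: 36.0464


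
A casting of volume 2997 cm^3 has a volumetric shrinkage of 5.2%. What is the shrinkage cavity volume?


Formula: V_shrink = V_casting * shrinkage_pct / 100
V_shrink = 2997 cm^3 * 5.2 / 100 = 155.8440 cm^3

155.8440 cm^3


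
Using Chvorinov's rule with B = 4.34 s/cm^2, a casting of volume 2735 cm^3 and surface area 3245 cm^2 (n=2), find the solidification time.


Formula: t_s = B * (V/A)^n  (Chvorinov's rule, n=2)
Modulus M = V/A = 2735/3245 = 0.842835 cm
M^2 = 0.842835^2 = 0.710371 cm^2
t_s = 4.34 * 0.710371 = 3.0830 s

Answer: 3.0830 s


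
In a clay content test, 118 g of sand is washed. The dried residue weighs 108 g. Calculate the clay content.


Formula: Clay% = (W_total - W_washed) / W_total * 100
Clay mass = 118 - 108 = 10 g
Clay% = 10 / 118 * 100 = 8.4746%

8.4746%


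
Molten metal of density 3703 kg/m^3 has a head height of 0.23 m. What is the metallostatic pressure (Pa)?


Formula: P = rho * g * h
rho * g = 3703 * 9.81 = 36326.43 N/m^3
P = 36326.43 * 0.23 = 8355.0789 Pa

Final answer: 8355.0789 Pa


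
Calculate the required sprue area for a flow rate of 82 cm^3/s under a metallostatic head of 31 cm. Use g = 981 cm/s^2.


Formula: v = sqrt(2*g*h), A = Q/v
Velocity: v = sqrt(2 * 981 * 31) = sqrt(60822) = 246.6212 cm/s
Sprue area: A = Q / v = 82 / 246.6212 = 0.3325 cm^2

Answer: 0.3325 cm^2


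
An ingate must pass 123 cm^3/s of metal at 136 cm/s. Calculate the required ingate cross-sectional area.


Formula: A_ingate = Q / v  (continuity equation)
A = 123 cm^3/s / 136 cm/s = 0.9044 cm^2

Answer: 0.9044 cm^2


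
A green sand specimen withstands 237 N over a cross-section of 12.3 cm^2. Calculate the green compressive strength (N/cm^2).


Formula: Compressive Strength = Force / Area
Strength = 237 N / 12.3 cm^2 = 19.2683 N/cm^2

Final answer: 19.2683 N/cm^2


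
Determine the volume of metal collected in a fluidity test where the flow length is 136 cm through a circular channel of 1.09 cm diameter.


Formula: V = pi * (d/2)^2 * L  (cylinder volume)
Radius = 1.09/2 = 0.545 cm
V = pi * 0.545^2 * 136 = 126.9059 cm^3

Final answer: 126.9059 cm^3


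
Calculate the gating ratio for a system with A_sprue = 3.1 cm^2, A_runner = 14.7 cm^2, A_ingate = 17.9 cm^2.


Sprue:Runner:Ingate = 1 : 14.7/3.1 : 17.9/3.1 = 1:4.74:5.77


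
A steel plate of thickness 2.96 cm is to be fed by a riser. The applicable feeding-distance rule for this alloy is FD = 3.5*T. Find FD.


Formula: FD = 3.5 * T  (riser feeding-distance rule)
FD = 3.5 * 2.96 cm = 10.3600 cm

Answer: 10.3600 cm


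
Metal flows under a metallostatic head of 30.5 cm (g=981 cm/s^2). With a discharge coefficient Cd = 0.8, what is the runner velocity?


Formula: v = Cd * sqrt(2 * g * h)  (Torricelli with discharge coefficient)
2*g*h = 2 * 981 * 30.5 = 59841.0 cm^2/s^2
sqrt(59841.0) = 244.62420 cm/s
v = 0.8 * 244.62420 = 195.6994 cm/s

Final answer: 195.6994 cm/s


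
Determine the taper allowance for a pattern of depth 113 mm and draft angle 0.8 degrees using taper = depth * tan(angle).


Formula: taper = depth * tan(draft_angle)
tan(0.8 deg) = 0.0139635
taper = 113 mm * 0.0139635 = 1.5779 mm


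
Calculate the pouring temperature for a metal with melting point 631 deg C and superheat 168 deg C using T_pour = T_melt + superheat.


Formula: T_pour = T_melt + Superheat
T_pour = 631 + 168 = 799 deg C

Final answer: 799 deg C


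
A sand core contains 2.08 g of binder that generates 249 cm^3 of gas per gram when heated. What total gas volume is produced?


Formula: V_gas = W_binder * gas_evolution_rate
V = 2.08 g * 249 cm^3/g = 517.9200 cm^3


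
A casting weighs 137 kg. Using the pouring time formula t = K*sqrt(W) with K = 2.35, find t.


Formula: t = K * sqrt(W)
sqrt(W) = sqrt(137) = 11.70470
t = 2.35 * 11.70470 = 27.5060 s

27.5060 s


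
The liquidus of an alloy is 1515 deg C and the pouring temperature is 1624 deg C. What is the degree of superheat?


Formula: Superheat = T_pour - T_melt
Superheat = 1624 - 1515 = 109 deg C

Answer: 109 deg C


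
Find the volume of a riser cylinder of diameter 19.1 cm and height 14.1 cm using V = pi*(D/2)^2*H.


Formula: V = pi * (D/2)^2 * H  (cylinder volume)
Radius = D/2 = 19.1/2 = 9.55 cm
V = pi * 9.55^2 * 14.1 = 4039.9476 cm^3

Final answer: 4039.9476 cm^3


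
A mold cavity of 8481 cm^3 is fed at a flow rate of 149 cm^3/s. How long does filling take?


Formula: t_fill = V_mold / Q_flow
t = 8481 cm^3 / 149 cm^3/s = 56.9195 s


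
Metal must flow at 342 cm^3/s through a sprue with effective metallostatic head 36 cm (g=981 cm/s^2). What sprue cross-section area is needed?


Formula: v = sqrt(2*g*h), A = Q/v
Velocity: v = sqrt(2 * 981 * 36) = sqrt(70632) = 265.7668 cm/s
Sprue area: A = Q / v = 342 / 265.7668 = 1.2868 cm^2


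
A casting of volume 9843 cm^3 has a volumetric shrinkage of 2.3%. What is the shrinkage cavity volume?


Formula: V_shrink = V_casting * shrinkage_pct / 100
V_shrink = 9843 cm^3 * 2.3 / 100 = 226.3890 cm^3


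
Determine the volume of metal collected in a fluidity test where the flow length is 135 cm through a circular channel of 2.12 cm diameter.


Formula: V = pi * (d/2)^2 * L  (cylinder volume)
Radius = 2.12/2 = 1.06 cm
V = pi * 1.06^2 * 135 = 476.5356 cm^3

Final answer: 476.5356 cm^3


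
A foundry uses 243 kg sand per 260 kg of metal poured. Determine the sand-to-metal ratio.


Formula: Sand-to-Metal Ratio = W_sand / W_metal
Ratio = 243 kg / 260 kg = 0.9346


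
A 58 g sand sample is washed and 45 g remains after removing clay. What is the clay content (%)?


Formula: Clay% = (W_total - W_washed) / W_total * 100
Clay mass = 58 - 45 = 13 g
Clay% = 13 / 58 * 100 = 22.4138%


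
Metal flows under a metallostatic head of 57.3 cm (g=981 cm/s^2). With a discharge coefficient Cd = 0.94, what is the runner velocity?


Formula: v = Cd * sqrt(2 * g * h)  (Torricelli with discharge coefficient)
2*g*h = 2 * 981 * 57.3 = 112422.6 cm^2/s^2
sqrt(112422.6) = 335.29480 cm/s
v = 0.94 * 335.29480 = 315.1771 cm/s


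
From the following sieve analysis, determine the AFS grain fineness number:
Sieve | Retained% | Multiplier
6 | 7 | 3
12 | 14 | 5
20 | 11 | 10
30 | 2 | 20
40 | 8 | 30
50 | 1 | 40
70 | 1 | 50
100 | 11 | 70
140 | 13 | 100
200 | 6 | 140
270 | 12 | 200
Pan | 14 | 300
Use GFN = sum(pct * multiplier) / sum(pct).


Formula: GFN = sum(pct * multiplier) / sum(pct)
sum(pct * multiplier) = 10081
sum(pct) = 100
GFN = 10081 / 100 = 100.81

Final answer: 100.81


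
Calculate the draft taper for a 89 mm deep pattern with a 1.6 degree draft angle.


Formula: taper = depth * tan(draft_angle)
tan(1.6 deg) = 0.0279325
taper = 89 mm * 0.0279325 = 2.4860 mm

Answer: 2.4860 mm


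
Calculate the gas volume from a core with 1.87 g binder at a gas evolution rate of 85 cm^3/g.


Formula: V_gas = W_binder * gas_evolution_rate
V = 1.87 g * 85 cm^3/g = 158.9500 cm^3

Final answer: 158.9500 cm^3


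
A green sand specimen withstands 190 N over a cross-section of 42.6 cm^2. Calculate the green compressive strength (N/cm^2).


Formula: Compressive Strength = Force / Area
Strength = 190 N / 42.6 cm^2 = 4.4601 N/cm^2

Answer: 4.4601 N/cm^2


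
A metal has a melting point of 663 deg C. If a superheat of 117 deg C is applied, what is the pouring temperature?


Formula: T_pour = T_melt + Superheat
T_pour = 663 + 117 = 780 deg C

780 deg C


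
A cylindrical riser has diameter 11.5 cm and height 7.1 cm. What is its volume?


Formula: V = pi * (D/2)^2 * H  (cylinder volume)
Radius = D/2 = 11.5/2 = 5.75 cm
V = pi * 5.75^2 * 7.1 = 737.4692 cm^3


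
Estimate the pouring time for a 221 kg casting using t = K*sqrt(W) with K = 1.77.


Formula: t = K * sqrt(W)
sqrt(W) = sqrt(221) = 14.86607
t = 1.77 * 14.86607 = 26.3129 s

Answer: 26.3129 s


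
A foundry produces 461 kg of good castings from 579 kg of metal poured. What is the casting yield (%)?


Formula: Casting Yield = (W_good / W_total) * 100
Yield = (461 kg / 579 kg) * 100 = 79.6200%


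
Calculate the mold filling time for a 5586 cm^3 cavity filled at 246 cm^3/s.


Formula: t_fill = V_mold / Q_flow
t = 5586 cm^3 / 246 cm^3/s = 22.7073 s


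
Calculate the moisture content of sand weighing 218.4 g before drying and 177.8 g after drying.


Formula: MC = (W_wet - W_dry) / W_wet * 100
Water mass = 218.4 - 177.8 = 40.6 g
MC = 40.6 / 218.4 * 100 = 18.5897%


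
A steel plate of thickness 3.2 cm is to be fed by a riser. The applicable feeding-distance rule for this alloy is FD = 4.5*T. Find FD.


Formula: FD = 4.5 * T  (riser feeding-distance rule)
FD = 4.5 * 3.2 cm = 14.4000 cm


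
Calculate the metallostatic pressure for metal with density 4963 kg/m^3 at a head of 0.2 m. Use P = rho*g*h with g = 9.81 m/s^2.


Formula: P = rho * g * h
rho * g = 4963 * 9.81 = 48687.03 N/m^3
P = 48687.03 * 0.2 = 9737.4060 Pa

9737.4060 Pa


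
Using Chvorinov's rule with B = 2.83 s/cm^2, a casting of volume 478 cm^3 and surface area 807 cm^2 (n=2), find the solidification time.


Formula: t_s = B * (V/A)^n  (Chvorinov's rule, n=2)
Modulus M = V/A = 478/807 = 0.592317 cm
M^2 = 0.592317^2 = 0.350839 cm^2
t_s = 2.83 * 0.350839 = 0.9929 s

Answer: 0.9929 s


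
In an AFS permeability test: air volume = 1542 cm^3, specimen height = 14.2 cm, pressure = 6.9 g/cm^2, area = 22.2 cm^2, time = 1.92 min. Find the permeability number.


Formula: Permeability Number P = (V * H) / (p * A * t)
Numerator: V * H = 1542 * 14.2 = 21896.4
Denominator: p * A * t = 6.9 * 22.2 * 1.92 = 294.1056
P = 21896.4 / 294.1056 = 74.4508

Answer: 74.4508


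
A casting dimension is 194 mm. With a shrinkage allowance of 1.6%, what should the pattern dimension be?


Formula: L_pattern = L_casting * (1 + shrinkage_rate/100)
Shrinkage factor = 1 + 1.6/100 = 1.016
L_pattern = 194 mm * 1.016 = 197.1040 mm


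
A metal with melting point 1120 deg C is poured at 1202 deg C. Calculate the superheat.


Formula: Superheat = T_pour - T_melt
Superheat = 1202 - 1120 = 82 deg C

Final answer: 82 deg C


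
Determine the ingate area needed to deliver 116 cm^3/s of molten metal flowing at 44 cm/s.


Formula: A_ingate = Q / v  (continuity equation)
A = 116 cm^3/s / 44 cm/s = 2.6364 cm^2

Answer: 2.6364 cm^2


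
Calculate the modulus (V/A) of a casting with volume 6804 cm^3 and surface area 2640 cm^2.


Formula: Casting Modulus M = V / A
M = 6804 cm^3 / 2640 cm^2 = 2.5773 cm

Final answer: 2.5773 cm


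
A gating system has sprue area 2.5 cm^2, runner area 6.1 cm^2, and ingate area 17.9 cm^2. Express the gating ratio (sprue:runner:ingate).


Sprue:Runner:Ingate = 1 : 6.1/2.5 : 17.9/2.5 = 1:2.44:7.16


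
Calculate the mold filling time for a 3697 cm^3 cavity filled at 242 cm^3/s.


Formula: t_fill = V_mold / Q_flow
t = 3697 cm^3 / 242 cm^3/s = 15.2769 s

Final answer: 15.2769 s


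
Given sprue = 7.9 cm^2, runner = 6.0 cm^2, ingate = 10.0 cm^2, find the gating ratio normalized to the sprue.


Sprue:Runner:Ingate = 1 : 6.0/7.9 : 10.0/7.9 = 1:0.76:1.27

1:0.76:1.27


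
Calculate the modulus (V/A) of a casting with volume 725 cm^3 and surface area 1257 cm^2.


Formula: Casting Modulus M = V / A
M = 725 cm^3 / 1257 cm^2 = 0.5768 cm

0.5768 cm


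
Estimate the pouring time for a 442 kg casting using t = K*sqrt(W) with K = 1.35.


Formula: t = K * sqrt(W)
sqrt(W) = sqrt(442) = 21.02380
t = 1.35 * 21.02380 = 28.3821 s

Answer: 28.3821 s


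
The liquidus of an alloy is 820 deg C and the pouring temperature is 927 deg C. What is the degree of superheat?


Formula: Superheat = T_pour - T_melt
Superheat = 927 - 820 = 107 deg C

Answer: 107 deg C


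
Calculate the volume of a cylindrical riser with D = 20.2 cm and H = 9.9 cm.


Formula: V = pi * (D/2)^2 * H  (cylinder volume)
Radius = D/2 = 20.2/2 = 10.1 cm
V = pi * 10.1^2 * 9.9 = 3172.6913 cm^3

Answer: 3172.6913 cm^3


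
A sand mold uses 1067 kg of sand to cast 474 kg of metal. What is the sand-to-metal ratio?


Formula: Sand-to-Metal Ratio = W_sand / W_metal
Ratio = 1067 kg / 474 kg = 2.2511

2.2511


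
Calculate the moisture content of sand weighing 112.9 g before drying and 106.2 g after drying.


Formula: MC = (W_wet - W_dry) / W_wet * 100
Water mass = 112.9 - 106.2 = 6.7 g
MC = 6.7 / 112.9 * 100 = 5.9345%

5.9345%


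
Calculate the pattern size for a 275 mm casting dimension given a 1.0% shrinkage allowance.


Formula: L_pattern = L_casting * (1 + shrinkage_rate/100)
Shrinkage factor = 1 + 1.0/100 = 1.01
L_pattern = 275 mm * 1.01 = 277.7500 mm


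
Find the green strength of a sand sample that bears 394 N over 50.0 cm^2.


Formula: Compressive Strength = Force / Area
Strength = 394 N / 50.0 cm^2 = 7.8800 N/cm^2

Answer: 7.8800 N/cm^2


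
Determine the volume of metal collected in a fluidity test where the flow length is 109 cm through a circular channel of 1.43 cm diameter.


Formula: V = pi * (d/2)^2 * L  (cylinder volume)
Radius = 1.43/2 = 0.715 cm
V = pi * 0.715^2 * 109 = 175.0606 cm^3

Answer: 175.0606 cm^3


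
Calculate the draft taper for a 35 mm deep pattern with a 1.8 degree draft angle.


Formula: taper = depth * tan(draft_angle)
tan(1.8 deg) = 0.0314263
taper = 35 mm * 0.0314263 = 1.0999 mm

Answer: 1.0999 mm


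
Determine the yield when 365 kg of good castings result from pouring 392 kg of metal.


Formula: Casting Yield = (W_good / W_total) * 100
Yield = (365 kg / 392 kg) * 100 = 93.1122%

Answer: 93.1122%


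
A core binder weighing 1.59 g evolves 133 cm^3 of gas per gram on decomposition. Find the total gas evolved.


Formula: V_gas = W_binder * gas_evolution_rate
V = 1.59 g * 133 cm^3/g = 211.4700 cm^3

211.4700 cm^3


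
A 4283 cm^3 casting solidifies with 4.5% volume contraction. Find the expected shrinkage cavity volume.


Formula: V_shrink = V_casting * shrinkage_pct / 100
V_shrink = 4283 cm^3 * 4.5 / 100 = 192.7350 cm^3

Final answer: 192.7350 cm^3


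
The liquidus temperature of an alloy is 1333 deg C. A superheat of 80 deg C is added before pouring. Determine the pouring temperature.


Formula: T_pour = T_melt + Superheat
T_pour = 1333 + 80 = 1413 deg C

1413 deg C


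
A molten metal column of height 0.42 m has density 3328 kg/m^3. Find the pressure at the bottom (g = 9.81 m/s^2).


Formula: P = rho * g * h
rho * g = 3328 * 9.81 = 32647.68 N/m^3
P = 32647.68 * 0.42 = 13712.0256 Pa

13712.0256 Pa


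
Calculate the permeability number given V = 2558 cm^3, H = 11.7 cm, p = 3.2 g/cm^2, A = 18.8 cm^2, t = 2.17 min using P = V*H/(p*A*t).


Formula: Permeability Number P = (V * H) / (p * A * t)
Numerator: V * H = 2558 * 11.7 = 29928.6
Denominator: p * A * t = 3.2 * 18.8 * 2.17 = 130.5472
P = 29928.6 / 130.5472 = 229.2550

Answer: 229.2550


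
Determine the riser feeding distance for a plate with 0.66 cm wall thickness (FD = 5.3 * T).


Formula: FD = 5.3 * T  (riser feeding-distance rule)
FD = 5.3 * 0.66 cm = 3.4980 cm

Answer: 3.4980 cm


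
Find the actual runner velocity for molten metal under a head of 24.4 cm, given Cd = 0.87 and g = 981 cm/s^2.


Formula: v = Cd * sqrt(2 * g * h)  (Torricelli with discharge coefficient)
2*g*h = 2 * 981 * 24.4 = 47872.8 cm^2/s^2
sqrt(47872.8) = 218.79854 cm/s
v = 0.87 * 218.79854 = 190.3547 cm/s


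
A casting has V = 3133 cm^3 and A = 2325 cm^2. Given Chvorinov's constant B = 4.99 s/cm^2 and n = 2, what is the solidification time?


Formula: t_s = B * (V/A)^n  (Chvorinov's rule, n=2)
Modulus M = V/A = 3133/2325 = 1.347527 cm
M^2 = 1.347527^2 = 1.815829 cm^2
t_s = 4.99 * 1.815829 = 9.0610 s

Final answer: 9.0610 s


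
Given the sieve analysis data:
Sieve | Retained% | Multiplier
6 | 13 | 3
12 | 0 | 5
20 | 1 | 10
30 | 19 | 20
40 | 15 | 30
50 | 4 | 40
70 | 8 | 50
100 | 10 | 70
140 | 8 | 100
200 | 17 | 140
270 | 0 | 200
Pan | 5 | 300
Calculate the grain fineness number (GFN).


Formula: GFN = sum(pct * multiplier) / sum(pct)
sum(pct * multiplier) = 6819
sum(pct) = 100
GFN = 6819 / 100 = 68.19

Answer: 68.19


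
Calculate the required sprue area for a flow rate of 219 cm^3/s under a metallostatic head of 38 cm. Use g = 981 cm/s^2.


Formula: v = sqrt(2*g*h), A = Q/v
Velocity: v = sqrt(2 * 981 * 38) = sqrt(74556) = 273.0494 cm/s
Sprue area: A = Q / v = 219 / 273.0494 = 0.8021 cm^2

Answer: 0.8021 cm^2


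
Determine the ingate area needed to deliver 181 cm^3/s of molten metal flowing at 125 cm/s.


Formula: A_ingate = Q / v  (continuity equation)
A = 181 cm^3/s / 125 cm/s = 1.4480 cm^2

1.4480 cm^2


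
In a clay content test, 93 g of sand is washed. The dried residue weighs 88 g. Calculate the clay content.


Formula: Clay% = (W_total - W_washed) / W_total * 100
Clay mass = 93 - 88 = 5 g
Clay% = 5 / 93 * 100 = 5.3763%


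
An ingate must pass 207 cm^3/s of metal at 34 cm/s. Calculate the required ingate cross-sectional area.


Formula: A_ingate = Q / v  (continuity equation)
A = 207 cm^3/s / 34 cm/s = 6.0882 cm^2

Answer: 6.0882 cm^2


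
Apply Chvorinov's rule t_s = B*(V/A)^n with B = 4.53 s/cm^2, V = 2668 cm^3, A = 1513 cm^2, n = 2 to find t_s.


Formula: t_s = B * (V/A)^n  (Chvorinov's rule, n=2)
Modulus M = V/A = 2668/1513 = 1.763384 cm
M^2 = 1.763384^2 = 3.109523 cm^2
t_s = 4.53 * 3.109523 = 14.0861 s

14.0861 s


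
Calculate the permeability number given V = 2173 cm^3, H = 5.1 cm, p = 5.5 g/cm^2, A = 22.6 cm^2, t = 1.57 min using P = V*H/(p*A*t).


Formula: Permeability Number P = (V * H) / (p * A * t)
Numerator: V * H = 2173 * 5.1 = 11082.3
Denominator: p * A * t = 5.5 * 22.6 * 1.57 = 195.151
P = 11082.3 / 195.151 = 56.7883

56.7883


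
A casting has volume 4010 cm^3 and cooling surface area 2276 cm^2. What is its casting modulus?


Formula: Casting Modulus M = V / A
M = 4010 cm^3 / 2276 cm^2 = 1.7619 cm

Answer: 1.7619 cm


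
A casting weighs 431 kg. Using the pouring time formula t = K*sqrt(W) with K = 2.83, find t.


Formula: t = K * sqrt(W)
sqrt(W) = sqrt(431) = 20.76054
t = 2.83 * 20.76054 = 58.7523 s

Answer: 58.7523 s


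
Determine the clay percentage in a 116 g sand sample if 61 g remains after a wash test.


Formula: Clay% = (W_total - W_washed) / W_total * 100
Clay mass = 116 - 61 = 55 g
Clay% = 55 / 116 * 100 = 47.4138%

Final answer: 47.4138%


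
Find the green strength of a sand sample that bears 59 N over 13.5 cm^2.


Formula: Compressive Strength = Force / Area
Strength = 59 N / 13.5 cm^2 = 4.3704 N/cm^2

Final answer: 4.3704 N/cm^2


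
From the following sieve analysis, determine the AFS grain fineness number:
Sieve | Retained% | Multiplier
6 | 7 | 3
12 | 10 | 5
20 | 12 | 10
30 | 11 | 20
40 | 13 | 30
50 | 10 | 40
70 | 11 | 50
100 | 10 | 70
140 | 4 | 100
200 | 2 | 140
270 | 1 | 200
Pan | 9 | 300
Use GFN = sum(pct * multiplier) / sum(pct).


Formula: GFN = sum(pct * multiplier) / sum(pct)
sum(pct * multiplier) = 6031
sum(pct) = 100
GFN = 6031 / 100 = 60.31

Final answer: 60.31


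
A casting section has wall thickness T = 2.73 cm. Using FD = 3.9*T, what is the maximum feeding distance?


Formula: FD = 3.9 * T  (riser feeding-distance rule)
FD = 3.9 * 2.73 cm = 10.6470 cm

Final answer: 10.6470 cm


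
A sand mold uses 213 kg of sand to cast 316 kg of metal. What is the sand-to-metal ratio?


Formula: Sand-to-Metal Ratio = W_sand / W_metal
Ratio = 213 kg / 316 kg = 0.6741

Final answer: 0.6741


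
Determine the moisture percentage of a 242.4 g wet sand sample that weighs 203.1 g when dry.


Formula: MC = (W_wet - W_dry) / W_wet * 100
Water mass = 242.4 - 203.1 = 39.3 g
MC = 39.3 / 242.4 * 100 = 16.2129%

Final answer: 16.2129%


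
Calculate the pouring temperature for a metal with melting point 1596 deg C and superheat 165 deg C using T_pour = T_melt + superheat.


Formula: T_pour = T_melt + Superheat
T_pour = 1596 + 165 = 1761 deg C


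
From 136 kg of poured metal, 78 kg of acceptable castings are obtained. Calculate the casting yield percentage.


Formula: Casting Yield = (W_good / W_total) * 100
Yield = (78 kg / 136 kg) * 100 = 57.3529%

Final answer: 57.3529%


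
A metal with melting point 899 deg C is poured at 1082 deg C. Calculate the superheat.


Formula: Superheat = T_pour - T_melt
Superheat = 1082 - 899 = 183 deg C

Answer: 183 deg C


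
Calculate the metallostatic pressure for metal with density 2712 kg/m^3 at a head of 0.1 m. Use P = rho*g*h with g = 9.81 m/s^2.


Formula: P = rho * g * h
rho * g = 2712 * 9.81 = 26604.72 N/m^3
P = 26604.72 * 0.1 = 2660.4720 Pa

Answer: 2660.4720 Pa


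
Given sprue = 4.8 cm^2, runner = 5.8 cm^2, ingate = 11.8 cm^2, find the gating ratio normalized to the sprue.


Sprue:Runner:Ingate = 1 : 5.8/4.8 : 11.8/4.8 = 1:1.21:2.46

1:1.21:2.46


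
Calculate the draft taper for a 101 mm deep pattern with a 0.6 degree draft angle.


Formula: taper = depth * tan(draft_angle)
tan(0.6 deg) = 0.0104724
taper = 101 mm * 0.0104724 = 1.0577 mm

Answer: 1.0577 mm


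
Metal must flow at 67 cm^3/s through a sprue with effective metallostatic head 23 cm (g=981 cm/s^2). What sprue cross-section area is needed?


Formula: v = sqrt(2*g*h), A = Q/v
Velocity: v = sqrt(2 * 981 * 23) = sqrt(45126) = 212.4288 cm/s
Sprue area: A = Q / v = 67 / 212.4288 = 0.3154 cm^2

Final answer: 0.3154 cm^2


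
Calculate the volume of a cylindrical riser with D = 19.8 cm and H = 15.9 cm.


Formula: V = pi * (D/2)^2 * H  (cylinder volume)
Radius = D/2 = 19.8/2 = 9.9 cm
V = pi * 9.9^2 * 15.9 = 4895.7292 cm^3

Final answer: 4895.7292 cm^3


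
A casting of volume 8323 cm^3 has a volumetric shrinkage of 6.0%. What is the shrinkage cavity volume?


Formula: V_shrink = V_casting * shrinkage_pct / 100
V_shrink = 8323 cm^3 * 6.0 / 100 = 499.3800 cm^3

Final answer: 499.3800 cm^3


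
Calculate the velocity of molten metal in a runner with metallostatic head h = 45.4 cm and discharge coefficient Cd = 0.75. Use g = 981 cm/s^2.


Formula: v = Cd * sqrt(2 * g * h)  (Torricelli with discharge coefficient)
2*g*h = 2 * 981 * 45.4 = 89074.8 cm^2/s^2
sqrt(89074.8) = 298.45402 cm/s
v = 0.75 * 298.45402 = 223.8405 cm/s

Final answer: 223.8405 cm/s


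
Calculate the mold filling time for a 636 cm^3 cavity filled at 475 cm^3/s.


Formula: t_fill = V_mold / Q_flow
t = 636 cm^3 / 475 cm^3/s = 1.3389 s


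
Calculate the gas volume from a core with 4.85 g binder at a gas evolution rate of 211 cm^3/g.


Formula: V_gas = W_binder * gas_evolution_rate
V = 4.85 g * 211 cm^3/g = 1023.3500 cm^3

Final answer: 1023.3500 cm^3


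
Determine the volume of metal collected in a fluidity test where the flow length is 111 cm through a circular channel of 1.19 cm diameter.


Formula: V = pi * (d/2)^2 * L  (cylinder volume)
Radius = 1.19/2 = 0.595 cm
V = pi * 0.595^2 * 111 = 123.4545 cm^3

Final answer: 123.4545 cm^3


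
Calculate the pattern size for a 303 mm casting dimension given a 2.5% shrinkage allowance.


Formula: L_pattern = L_casting * (1 + shrinkage_rate/100)
Shrinkage factor = 1 + 2.5/100 = 1.025
L_pattern = 303 mm * 1.025 = 310.5750 mm

310.5750 mm


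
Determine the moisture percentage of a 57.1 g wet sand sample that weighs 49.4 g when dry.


Formula: MC = (W_wet - W_dry) / W_wet * 100
Water mass = 57.1 - 49.4 = 7.7 g
MC = 7.7 / 57.1 * 100 = 13.4851%


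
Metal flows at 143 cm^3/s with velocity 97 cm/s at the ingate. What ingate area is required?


Formula: A_ingate = Q / v  (continuity equation)
A = 143 cm^3/s / 97 cm/s = 1.4742 cm^2

Answer: 1.4742 cm^2


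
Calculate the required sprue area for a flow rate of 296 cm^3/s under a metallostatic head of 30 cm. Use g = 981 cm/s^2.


Formula: v = sqrt(2*g*h), A = Q/v
Velocity: v = sqrt(2 * 981 * 30) = sqrt(58860) = 242.6108 cm/s
Sprue area: A = Q / v = 296 / 242.6108 = 1.2201 cm^2

Answer: 1.2201 cm^2


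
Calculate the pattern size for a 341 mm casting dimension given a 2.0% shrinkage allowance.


Formula: L_pattern = L_casting * (1 + shrinkage_rate/100)
Shrinkage factor = 1 + 2.0/100 = 1.02
L_pattern = 341 mm * 1.02 = 347.8200 mm

Answer: 347.8200 mm


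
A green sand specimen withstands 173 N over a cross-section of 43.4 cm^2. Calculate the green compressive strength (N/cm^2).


Formula: Compressive Strength = Force / Area
Strength = 173 N / 43.4 cm^2 = 3.9862 N/cm^2

Final answer: 3.9862 N/cm^2


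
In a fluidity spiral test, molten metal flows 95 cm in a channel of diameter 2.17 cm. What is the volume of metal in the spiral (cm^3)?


Formula: V = pi * (d/2)^2 * L  (cylinder volume)
Radius = 2.17/2 = 1.085 cm
V = pi * 1.085^2 * 95 = 351.3443 cm^3

351.3443 cm^3


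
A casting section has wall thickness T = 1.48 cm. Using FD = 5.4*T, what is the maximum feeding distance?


Formula: FD = 5.4 * T  (riser feeding-distance rule)
FD = 5.4 * 1.48 cm = 7.9920 cm

7.9920 cm


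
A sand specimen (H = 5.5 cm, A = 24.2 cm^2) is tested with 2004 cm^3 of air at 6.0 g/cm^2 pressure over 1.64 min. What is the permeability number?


Formula: Permeability Number P = (V * H) / (p * A * t)
Numerator: V * H = 2004 * 5.5 = 11022.0
Denominator: p * A * t = 6.0 * 24.2 * 1.64 = 238.128
P = 11022.0 / 238.128 = 46.2860

46.2860


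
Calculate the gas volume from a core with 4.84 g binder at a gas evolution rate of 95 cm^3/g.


Formula: V_gas = W_binder * gas_evolution_rate
V = 4.84 g * 95 cm^3/g = 459.8000 cm^3

459.8000 cm^3


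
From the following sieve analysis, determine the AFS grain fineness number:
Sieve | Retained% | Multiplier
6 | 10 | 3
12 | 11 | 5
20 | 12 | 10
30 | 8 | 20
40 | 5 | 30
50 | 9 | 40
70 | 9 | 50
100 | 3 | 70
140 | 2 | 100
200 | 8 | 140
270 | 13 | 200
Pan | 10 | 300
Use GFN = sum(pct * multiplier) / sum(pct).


Formula: GFN = sum(pct * multiplier) / sum(pct)
sum(pct * multiplier) = 8455
sum(pct) = 100
GFN = 8455 / 100 = 84.55

Final answer: 84.55


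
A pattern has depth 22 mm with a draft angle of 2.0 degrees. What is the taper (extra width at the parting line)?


Formula: taper = depth * tan(draft_angle)
tan(2.0 deg) = 0.0349208
taper = 22 mm * 0.0349208 = 0.7683 mm

Answer: 0.7683 mm


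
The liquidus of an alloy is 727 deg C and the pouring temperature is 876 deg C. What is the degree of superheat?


Formula: Superheat = T_pour - T_melt
Superheat = 876 - 727 = 149 deg C

Answer: 149 deg C


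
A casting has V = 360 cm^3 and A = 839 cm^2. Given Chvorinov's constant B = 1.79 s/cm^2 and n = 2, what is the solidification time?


Formula: t_s = B * (V/A)^n  (Chvorinov's rule, n=2)
Modulus M = V/A = 360/839 = 0.429082 cm
M^2 = 0.429082^2 = 0.184111 cm^2
t_s = 1.79 * 0.184111 = 0.3296 s
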